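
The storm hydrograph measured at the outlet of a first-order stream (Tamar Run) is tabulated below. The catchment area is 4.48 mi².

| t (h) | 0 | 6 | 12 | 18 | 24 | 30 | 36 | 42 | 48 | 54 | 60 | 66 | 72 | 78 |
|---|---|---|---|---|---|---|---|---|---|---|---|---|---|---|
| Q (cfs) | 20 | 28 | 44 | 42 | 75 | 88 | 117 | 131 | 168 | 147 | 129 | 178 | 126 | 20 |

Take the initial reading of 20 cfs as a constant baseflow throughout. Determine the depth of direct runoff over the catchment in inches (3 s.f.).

Direct runoff: 0.0, 8.0, 24.0, 22.0, 55.0, 68.0, 97.0, 111.0, 148.0, 127.0, 109.0, 158.0, 106.0, 0.0 cfs; ΣQ_DR = 1033 cfs.
V = ΣQ_DR · Δt = 1033 × 21600 s = 2.231 × 10^7 ft³.
Over A = 4.48 mi², depth = V / A = 2.14 in.

d ≈ 2.14 in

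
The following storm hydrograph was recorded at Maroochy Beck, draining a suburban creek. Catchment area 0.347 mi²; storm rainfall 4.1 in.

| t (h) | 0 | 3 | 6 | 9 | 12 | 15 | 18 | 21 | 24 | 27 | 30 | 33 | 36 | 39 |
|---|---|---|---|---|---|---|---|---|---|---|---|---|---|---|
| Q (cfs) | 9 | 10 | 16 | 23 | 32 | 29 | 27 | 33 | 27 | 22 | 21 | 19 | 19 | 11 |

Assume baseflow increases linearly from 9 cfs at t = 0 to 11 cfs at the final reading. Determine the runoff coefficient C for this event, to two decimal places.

ΣQ_DR = 158.0 cfs; V = ΣQ_DR·Δt = 1.706 × 10^6 ft³.
Runoff depth d = V / A = 2.117 in.
C = d / P = 2.117 / 4.1 = 0.52.

C ≈ 0.52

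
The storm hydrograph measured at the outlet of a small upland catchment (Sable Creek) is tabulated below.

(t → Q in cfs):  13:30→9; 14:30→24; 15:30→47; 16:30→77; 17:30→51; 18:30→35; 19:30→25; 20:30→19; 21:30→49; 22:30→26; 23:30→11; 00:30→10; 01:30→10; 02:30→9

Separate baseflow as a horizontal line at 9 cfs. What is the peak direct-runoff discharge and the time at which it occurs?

Q_p = 68.0 cfs at t = 16:30

Subtracting baseflow gives direct-runoff ordinates: 0.0, 15.0, 38.0, 68.0, 42.0, 26.0, 16.0, 10.0, 40.0, 17.0, 2.0, 1.0, 1.0, 0.0 cfs.
The maximum is 68.0 cfs, occurring at the reading for t = 16:30.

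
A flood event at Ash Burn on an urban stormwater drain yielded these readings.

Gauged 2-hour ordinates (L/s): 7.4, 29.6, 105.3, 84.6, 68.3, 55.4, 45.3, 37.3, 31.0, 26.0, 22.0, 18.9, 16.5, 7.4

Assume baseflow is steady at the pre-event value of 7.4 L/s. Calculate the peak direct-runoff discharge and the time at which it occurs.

Q_p = 97.9 L/s at t = 4 h

Subtracting baseflow gives direct-runoff ordinates: 0.0, 22.2, 97.9, 77.2, 60.9, 48.0, 37.9, 29.9, 23.6, 18.6, 14.6, 11.5, 9.1, 0.0 L/s.
The maximum is 97.9 L/s, occurring at the reading for t = 4 h.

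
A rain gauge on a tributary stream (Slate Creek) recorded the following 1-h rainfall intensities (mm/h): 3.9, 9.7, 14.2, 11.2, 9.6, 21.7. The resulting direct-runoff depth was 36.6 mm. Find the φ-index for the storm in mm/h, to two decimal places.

φ ≈ 5.96 mm/h

Only the 5 blocks with intensity above φ contribute runoff: 9.7, 14.2, 11.2, 9.6, 21.7 mm/h.
Σ(I−φ)·Δt = d  ⇒  (9.7+14.2+11.2+9.6+21.7 − 5φ)·1 = 36.6
φ = (66.40 − 36.6/1) / 5 = 5.96 mm/h.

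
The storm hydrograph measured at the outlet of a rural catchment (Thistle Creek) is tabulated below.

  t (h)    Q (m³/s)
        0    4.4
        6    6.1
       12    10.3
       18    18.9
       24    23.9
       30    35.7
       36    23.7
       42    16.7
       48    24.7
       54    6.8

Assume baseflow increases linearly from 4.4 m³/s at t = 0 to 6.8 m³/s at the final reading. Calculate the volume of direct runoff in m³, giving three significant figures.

Direct-runoff ordinates (Q − Q_b): 0.00, 1.43, 5.37, 13.70, 18.43, 29.97, 17.70, 10.43, 18.17, 0.00 m³/s.
ΣQ_DR = 115.2 m³/s.
With Δt = 6 h = 21600 s, V = ΣQ_DR · Δt = 115.2 × 21600 = 2.49 × 10^6 m³.

V ≈ 2.49 × 10^6 m³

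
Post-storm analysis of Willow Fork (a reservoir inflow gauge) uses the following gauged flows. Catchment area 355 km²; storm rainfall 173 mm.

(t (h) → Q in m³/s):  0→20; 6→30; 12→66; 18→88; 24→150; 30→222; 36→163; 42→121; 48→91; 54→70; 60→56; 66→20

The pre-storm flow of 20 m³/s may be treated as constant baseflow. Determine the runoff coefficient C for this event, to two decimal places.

ΣQ_DR = 857.0 m³/s; V = ΣQ_DR·Δt = 1.851 × 10^7 m³.
Runoff depth d = V / A = 52.14 mm.
C = d / P = 52.14 / 173 = 0.30.

C ≈ 0.30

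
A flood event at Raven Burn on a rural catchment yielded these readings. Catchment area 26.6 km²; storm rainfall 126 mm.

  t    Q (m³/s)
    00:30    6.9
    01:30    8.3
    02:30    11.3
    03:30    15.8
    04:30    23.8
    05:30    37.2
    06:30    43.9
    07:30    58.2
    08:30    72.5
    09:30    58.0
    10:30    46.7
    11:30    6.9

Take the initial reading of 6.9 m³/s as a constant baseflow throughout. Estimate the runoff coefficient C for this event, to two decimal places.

C ≈ 0.33

ΣQ_DR = 306.7 m³/s; V = ΣQ_DR·Δt = 1.104 × 10^6 m³.
Runoff depth d = V / A = 41.51 mm.
C = d / P = 41.51 / 126 = 0.33.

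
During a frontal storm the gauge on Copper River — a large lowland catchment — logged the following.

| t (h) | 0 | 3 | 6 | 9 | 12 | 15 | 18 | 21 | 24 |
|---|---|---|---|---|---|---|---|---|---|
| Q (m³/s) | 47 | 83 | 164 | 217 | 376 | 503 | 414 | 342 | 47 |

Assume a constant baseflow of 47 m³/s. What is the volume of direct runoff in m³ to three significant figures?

Direct-runoff ordinates (Q − Q_b): 0.0, 36.0, 117.0, 170.0, 329.0, 456.0, 367.0, 295.0, 0.0 m³/s.
ΣQ_DR = 1770 m³/s.
With Δt = 3 h = 10800 s, V = ΣQ_DR · Δt = 1770 × 10800 = 1.91 × 10^7 m³.

V ≈ 1.91 × 10^7 m³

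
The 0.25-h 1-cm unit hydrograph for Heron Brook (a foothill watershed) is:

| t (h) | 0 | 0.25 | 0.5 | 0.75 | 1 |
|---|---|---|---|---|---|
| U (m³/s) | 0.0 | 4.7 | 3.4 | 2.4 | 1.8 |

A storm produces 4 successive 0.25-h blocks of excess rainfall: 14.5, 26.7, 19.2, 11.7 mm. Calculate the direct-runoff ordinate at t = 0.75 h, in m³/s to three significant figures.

By discrete convolution, Q_j = Σ (P_i / 10 mm) · U_{j−i}.
At t = 0.75 h (j=3): Q = (14.5/10)·2.4 + (26.7/10)·3.4 + (19.2/10)·4.7 + (11.7/10)·0.0 = 21.6 m³/s.

Q ≈ 21.6 m³/s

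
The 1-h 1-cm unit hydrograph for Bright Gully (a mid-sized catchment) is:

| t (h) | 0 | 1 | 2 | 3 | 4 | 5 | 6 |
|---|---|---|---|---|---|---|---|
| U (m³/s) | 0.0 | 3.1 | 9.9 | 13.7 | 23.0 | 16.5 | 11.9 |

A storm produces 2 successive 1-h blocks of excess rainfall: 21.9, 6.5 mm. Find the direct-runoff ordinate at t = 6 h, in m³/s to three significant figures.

By discrete convolution, Q_j = Σ (P_i / 10 mm) · U_{j−i}.
At t = 6 h (j=6): Q = (21.9/10)·11.9 + (6.5/10)·16.5 = 36.8 m³/s.

Q ≈ 36.8 m³/s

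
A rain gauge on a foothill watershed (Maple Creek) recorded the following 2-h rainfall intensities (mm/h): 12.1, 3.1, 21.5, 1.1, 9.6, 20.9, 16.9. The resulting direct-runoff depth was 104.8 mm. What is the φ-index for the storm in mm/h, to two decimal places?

Only the 5 blocks with intensity above φ contribute runoff: 12.1, 21.5, 9.6, 20.9, 16.9 mm/h.
Σ(I−φ)·Δt = d  ⇒  (12.1+21.5+9.6+20.9+16.9 − 5φ)·2 = 104.8
φ = (81.00 − 104.8/2) / 5 = 5.72 mm/h.

φ ≈ 5.72 mm/h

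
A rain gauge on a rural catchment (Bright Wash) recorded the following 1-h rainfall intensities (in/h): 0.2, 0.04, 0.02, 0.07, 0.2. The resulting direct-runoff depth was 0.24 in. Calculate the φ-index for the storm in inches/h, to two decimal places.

Only the 2 blocks with intensity above φ contribute runoff: 0.2, 0.2 in/h.
Σ(I−φ)·Δt = d  ⇒  (0.2+0.2 − 2φ)·1 = 0.24
φ = (0.4000 − 0.24/1) / 2 = 0.08 in/h.

φ ≈ 0.08 in/h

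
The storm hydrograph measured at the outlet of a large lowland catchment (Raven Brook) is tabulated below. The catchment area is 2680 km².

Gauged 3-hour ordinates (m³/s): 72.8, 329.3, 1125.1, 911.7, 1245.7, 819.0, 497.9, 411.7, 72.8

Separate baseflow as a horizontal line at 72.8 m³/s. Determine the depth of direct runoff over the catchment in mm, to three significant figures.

d ≈ 19.5 mm

Direct runoff: 0.0, 256.5, 1052.3, 838.9, 1172.9, 746.2, 425.1, 338.9, 0.0 m³/s; ΣQ_DR = 4831 m³/s.
V = ΣQ_DR · Δt = 4831 × 10800 s = 5.217 × 10^7 m³.
Over A = 2680 km², depth = V / A = 19.5 mm.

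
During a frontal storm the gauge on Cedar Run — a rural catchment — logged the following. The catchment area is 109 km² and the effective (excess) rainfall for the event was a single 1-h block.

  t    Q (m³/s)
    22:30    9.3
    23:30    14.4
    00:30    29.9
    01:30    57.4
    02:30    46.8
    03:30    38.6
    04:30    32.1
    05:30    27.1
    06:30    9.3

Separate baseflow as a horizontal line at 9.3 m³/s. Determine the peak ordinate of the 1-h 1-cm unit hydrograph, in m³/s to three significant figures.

U_p ≈ 80.4 m³/s

Direct runoff: 0.0, 5.1, 20.6, 48.1, 37.5, 29.3, 22.8, 17.8, 0.0 m³/s; ΣQ_DR = 181.2 m³/s, peak = 48.1 m³/s.
Runoff depth d = ΣQ_DR·Δt / A = 181.2 × 3600 / (109 km²) = 5.985 mm.
The 1-cm UH is the DRH scaled by (10 mm)/d, so U_p = 48.1 × 10/5.985 = 80.4 m³/s.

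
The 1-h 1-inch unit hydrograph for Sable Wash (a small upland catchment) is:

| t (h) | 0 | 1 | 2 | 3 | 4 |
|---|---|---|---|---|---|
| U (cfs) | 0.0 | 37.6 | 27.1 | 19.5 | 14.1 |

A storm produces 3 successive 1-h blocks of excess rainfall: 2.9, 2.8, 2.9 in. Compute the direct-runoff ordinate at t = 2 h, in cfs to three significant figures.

By discrete convolution, Q_j = Σ (P_i / 1 in) · U_{j−i}.
At t = 2 h (j=2): Q = (2.9/1)·27.1 + (2.8/1)·37.6 + (2.9/1)·0.0 = 184 cfs.

Q ≈ 184 cfs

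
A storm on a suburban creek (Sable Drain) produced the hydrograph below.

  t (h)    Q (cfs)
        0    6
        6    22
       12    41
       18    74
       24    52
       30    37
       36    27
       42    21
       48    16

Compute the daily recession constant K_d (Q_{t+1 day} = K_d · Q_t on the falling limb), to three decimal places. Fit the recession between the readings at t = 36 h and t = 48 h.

K_d ≈ 0.351

Between t = 36 h and t = 48 h the flow falls from 27 to 16 cfs over 2×6 h = 12 h.
Per-interval ratio K = (16/27)^(1/2) = 0.7698; K_d = K^(24/6) = 0.351.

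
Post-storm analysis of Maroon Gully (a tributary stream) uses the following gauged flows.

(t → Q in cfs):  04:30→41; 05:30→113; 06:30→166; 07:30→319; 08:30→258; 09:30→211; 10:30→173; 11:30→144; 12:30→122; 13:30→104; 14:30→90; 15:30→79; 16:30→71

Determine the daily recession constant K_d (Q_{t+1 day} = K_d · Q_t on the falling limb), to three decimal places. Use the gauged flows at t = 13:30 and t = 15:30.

K_d ≈ 0.037

Between t = 13:30 and t = 15:30 the flow falls from 104 to 79 cfs over 2×1 h = 2 h.
Per-interval ratio K = (79/104)^(1/2) = 0.8716; K_d = K^(24/1) = 0.037.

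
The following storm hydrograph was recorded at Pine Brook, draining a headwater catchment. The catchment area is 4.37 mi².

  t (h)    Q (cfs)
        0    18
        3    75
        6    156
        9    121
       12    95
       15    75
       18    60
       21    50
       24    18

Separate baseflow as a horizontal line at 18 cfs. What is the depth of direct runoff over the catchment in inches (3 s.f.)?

Direct runoff: 0.0, 57.0, 138.0, 103.0, 77.0, 57.0, 42.0, 32.0, 0.0 cfs; ΣQ_DR = 506.0 cfs.
V = ΣQ_DR · Δt = 506.0 × 10800 s = 5.465 × 10^6 ft³.
Over A = 4.37 mi², depth = V / A = 0.538 in.

d ≈ 0.538 in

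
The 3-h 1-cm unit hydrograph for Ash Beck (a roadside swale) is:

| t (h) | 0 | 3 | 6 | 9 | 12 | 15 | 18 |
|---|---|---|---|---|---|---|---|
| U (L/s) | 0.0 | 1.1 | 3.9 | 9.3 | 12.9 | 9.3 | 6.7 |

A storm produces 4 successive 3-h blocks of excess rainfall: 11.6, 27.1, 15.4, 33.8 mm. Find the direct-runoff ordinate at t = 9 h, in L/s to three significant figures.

Q ≈ 23.1 L/s

By discrete convolution, Q_j = Σ (P_i / 10 mm) · U_{j−i}.
At t = 9 h (j=3): Q = (11.6/10)·9.3 + (27.1/10)·3.9 + (15.4/10)·1.1 + (33.8/10)·0.0 = 23.1 L/s.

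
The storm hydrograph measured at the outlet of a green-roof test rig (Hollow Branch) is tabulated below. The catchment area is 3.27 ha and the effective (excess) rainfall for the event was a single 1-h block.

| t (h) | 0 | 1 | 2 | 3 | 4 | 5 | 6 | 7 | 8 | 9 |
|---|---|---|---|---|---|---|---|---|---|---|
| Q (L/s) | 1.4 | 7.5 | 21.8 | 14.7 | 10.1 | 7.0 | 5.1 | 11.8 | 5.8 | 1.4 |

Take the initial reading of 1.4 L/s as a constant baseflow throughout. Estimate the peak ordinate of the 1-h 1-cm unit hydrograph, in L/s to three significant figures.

U_p ≈ 25.5 L/s

Direct runoff: 0.0, 6.1, 20.4, 13.3, 8.7, 5.6, 3.7, 10.4, 4.4, 0.0 L/s; ΣQ_DR = 72.60 L/s, peak = 20.4 L/s.
Runoff depth d = ΣQ_DR·Δt / A = 72.60 × 3600 / (3.27 ha) = 7.993 mm.
The 1-cm UH is the DRH scaled by (10 mm)/d, so U_p = 20.4 × 10/7.993 = 25.5 L/s.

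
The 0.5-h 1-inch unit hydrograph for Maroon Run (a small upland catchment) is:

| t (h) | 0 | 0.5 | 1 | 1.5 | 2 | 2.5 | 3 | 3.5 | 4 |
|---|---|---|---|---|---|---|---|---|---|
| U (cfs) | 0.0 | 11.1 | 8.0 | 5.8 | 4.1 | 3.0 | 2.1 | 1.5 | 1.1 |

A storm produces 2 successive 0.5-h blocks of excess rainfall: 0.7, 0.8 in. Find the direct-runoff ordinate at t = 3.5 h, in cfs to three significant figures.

Q ≈ 2.73 cfs

By discrete convolution, Q_j = Σ (P_i / 1 in) · U_{j−i}.
At t = 3.5 h (j=7): Q = (0.7/1)·1.5 + (0.8/1)·2.1 = 2.73 cfs.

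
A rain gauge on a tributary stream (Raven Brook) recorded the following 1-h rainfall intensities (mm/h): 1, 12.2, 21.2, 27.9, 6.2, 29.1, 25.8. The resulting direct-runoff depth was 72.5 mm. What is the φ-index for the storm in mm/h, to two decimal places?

Only the 5 blocks with intensity above φ contribute runoff: 12.2, 21.2, 27.9, 29.1, 25.8 mm/h.
Σ(I−φ)·Δt = d  ⇒  (12.2+21.2+27.9+29.1+25.8 − 5φ)·1 = 72.5
φ = (116.2 − 72.5/1) / 5 = 8.74 mm/h.

φ ≈ 8.74 mm/h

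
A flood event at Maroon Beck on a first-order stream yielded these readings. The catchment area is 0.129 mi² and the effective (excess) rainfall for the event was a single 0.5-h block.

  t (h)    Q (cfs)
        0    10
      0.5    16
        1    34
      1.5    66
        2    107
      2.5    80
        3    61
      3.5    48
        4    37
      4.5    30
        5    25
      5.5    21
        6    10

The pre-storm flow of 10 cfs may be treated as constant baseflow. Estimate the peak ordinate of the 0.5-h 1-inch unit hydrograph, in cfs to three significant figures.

U_p ≈ 38.9 cfs

Direct runoff: 0.0, 6.0, 24.0, 56.0, 97.0, 70.0, 51.0, 38.0, 27.0, 20.0, 15.0, 11.0, 0.0 cfs; ΣQ_DR = 415.0 cfs, peak = 97.0 cfs.
Runoff depth d = ΣQ_DR·Δt / A = 415.0 × 1800 / (0.129 mi²) = 2.493 in.
The 1-inch UH is the DRH scaled by (1 in)/d, so U_p = 97.0 × 1/2.493 = 38.9 cfs.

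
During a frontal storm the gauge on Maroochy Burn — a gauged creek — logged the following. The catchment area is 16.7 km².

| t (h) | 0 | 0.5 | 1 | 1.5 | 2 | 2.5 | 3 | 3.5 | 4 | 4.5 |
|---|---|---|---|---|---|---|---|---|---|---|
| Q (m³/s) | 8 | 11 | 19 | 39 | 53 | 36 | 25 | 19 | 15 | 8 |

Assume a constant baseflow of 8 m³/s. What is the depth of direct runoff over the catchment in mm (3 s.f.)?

Direct runoff: 0.0, 3.0, 11.0, 31.0, 45.0, 28.0, 17.0, 11.0, 7.0, 0.0 m³/s; ΣQ_DR = 153.0 m³/s.
V = ΣQ_DR · Δt = 153.0 × 1800 s = 2.754 × 10^5 m³.
Over A = 16.7 km², depth = V / A = 16.5 mm.

d ≈ 16.5 mm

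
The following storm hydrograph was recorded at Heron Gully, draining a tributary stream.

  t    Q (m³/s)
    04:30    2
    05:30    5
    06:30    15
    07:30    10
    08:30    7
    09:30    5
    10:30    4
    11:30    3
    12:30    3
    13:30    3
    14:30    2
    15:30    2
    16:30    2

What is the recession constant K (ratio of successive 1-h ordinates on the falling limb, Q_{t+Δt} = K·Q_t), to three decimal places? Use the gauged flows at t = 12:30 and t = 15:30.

K ≈ 0.874

Using the recession-limb readings at t = 12:30 and t = 15:30: Q falls from 3 to 2 m³/s over 3 intervals.
K = (Q₂/Q₁)^(1/3) = (2/3)^(1/3) = 0.874.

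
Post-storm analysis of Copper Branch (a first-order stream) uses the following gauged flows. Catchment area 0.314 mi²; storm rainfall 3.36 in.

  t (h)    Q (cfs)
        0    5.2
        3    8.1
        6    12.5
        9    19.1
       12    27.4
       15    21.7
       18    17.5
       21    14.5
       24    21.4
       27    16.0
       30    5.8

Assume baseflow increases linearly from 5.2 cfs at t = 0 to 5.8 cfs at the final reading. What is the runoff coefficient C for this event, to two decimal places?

C ≈ 0.48

ΣQ_DR = 108.7 cfs; V = ΣQ_DR·Δt = 1.174 × 10^6 ft³.
Runoff depth d = V / A = 1.609 in.
C = d / P = 1.609 / 3.36 = 0.48.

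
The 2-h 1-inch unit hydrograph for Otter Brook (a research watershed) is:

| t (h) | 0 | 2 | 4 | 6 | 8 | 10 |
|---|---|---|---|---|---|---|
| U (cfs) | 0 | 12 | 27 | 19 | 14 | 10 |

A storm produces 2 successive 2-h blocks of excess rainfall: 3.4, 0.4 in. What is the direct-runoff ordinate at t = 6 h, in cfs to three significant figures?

Q ≈ 75.4 cfs

By discrete convolution, Q_j = Σ (P_i / 1 in) · U_{j−i}.
At t = 6 h (j=3): Q = (3.4/1)·19 + (0.4/1)·27 = 75.4 cfs.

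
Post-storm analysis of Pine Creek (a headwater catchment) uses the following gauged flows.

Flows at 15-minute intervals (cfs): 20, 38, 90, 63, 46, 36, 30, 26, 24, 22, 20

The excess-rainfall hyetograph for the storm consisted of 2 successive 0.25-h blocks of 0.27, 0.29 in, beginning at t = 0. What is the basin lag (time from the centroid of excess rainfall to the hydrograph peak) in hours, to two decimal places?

Centroid of excess rainfall: t_c = Σ P_i·t̄_i / ΣP_i = 0.2545 h (block centres at 0.125, 0.375 h).
Hydrograph peak occurs at t = 0.5 h, so basin lag t_L = 0.5 − 0.2545 = 0.25 h.

t_L ≈ 0.25 h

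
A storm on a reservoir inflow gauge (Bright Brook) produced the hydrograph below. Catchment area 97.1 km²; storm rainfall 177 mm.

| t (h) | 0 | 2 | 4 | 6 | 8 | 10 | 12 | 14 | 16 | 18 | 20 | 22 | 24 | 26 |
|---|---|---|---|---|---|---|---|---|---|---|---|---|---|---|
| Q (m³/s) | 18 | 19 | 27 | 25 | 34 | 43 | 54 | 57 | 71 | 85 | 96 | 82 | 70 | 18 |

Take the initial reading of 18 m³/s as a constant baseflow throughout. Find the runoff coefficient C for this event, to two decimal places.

ΣQ_DR = 447.0 m³/s; V = ΣQ_DR·Δt = 3.218 × 10^6 m³.
Runoff depth d = V / A = 33.15 mm.
C = d / P = 33.15 / 177 = 0.19.

C ≈ 0.19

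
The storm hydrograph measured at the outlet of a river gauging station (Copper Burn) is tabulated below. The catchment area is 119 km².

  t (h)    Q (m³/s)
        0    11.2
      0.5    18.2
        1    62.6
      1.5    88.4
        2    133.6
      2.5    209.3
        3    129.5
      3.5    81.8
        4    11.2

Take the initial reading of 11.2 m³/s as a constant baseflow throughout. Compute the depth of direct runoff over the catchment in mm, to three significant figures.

d ≈ 9.76 mm

Direct runoff: 0.0, 7.0, 51.4, 77.2, 122.4, 198.1, 118.3, 70.6, 0.0 m³/s; ΣQ_DR = 645.0 m³/s.
V = ΣQ_DR · Δt = 645.0 × 1800 s = 1.161 × 10^6 m³.
Over A = 119 km², depth = V / A = 9.76 mm.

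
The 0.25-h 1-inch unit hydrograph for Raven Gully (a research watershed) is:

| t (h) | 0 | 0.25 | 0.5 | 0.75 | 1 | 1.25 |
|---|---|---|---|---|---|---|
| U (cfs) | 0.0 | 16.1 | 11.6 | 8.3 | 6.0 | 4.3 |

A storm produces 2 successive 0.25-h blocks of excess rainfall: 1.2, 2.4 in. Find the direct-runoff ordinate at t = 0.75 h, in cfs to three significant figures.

By discrete convolution, Q_j = Σ (P_i / 1 in) · U_{j−i}.
At t = 0.75 h (j=3): Q = (1.2/1)·8.3 + (2.4/1)·11.6 = 37.8 cfs.

Q ≈ 37.8 cfs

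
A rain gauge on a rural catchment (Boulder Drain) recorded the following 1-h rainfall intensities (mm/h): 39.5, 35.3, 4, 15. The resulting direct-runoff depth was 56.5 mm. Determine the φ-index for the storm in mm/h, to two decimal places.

Only the 3 blocks with intensity above φ contribute runoff: 39.5, 35.3, 15 mm/h.
Σ(I−φ)·Δt = d  ⇒  (39.5+35.3+15 − 3φ)·1 = 56.5
φ = (89.80 − 56.5/1) / 3 = 11.10 mm/h.

φ ≈ 11.10 mm/h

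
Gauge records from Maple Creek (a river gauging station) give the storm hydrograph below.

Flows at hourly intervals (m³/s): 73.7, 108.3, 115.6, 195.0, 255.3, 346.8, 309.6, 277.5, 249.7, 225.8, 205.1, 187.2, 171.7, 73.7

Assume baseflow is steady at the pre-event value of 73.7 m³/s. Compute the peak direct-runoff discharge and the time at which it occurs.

Subtracting baseflow gives direct-runoff ordinates: 0.0, 34.6, 41.9, 121.3, 181.6, 273.1, 235.9, 203.8, 176.0, 152.1, 131.4, 113.5, 98.0, 0.0 m³/s.
The maximum is 273.1 m³/s, occurring at the reading for t = 5 h.

Q_p = 273.1 m³/s at t = 5 h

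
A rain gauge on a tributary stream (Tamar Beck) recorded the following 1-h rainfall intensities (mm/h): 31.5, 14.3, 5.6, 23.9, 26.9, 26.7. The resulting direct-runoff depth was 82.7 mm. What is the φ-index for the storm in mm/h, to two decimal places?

φ ≈ 8.12 mm/h

Only the 5 blocks with intensity above φ contribute runoff: 31.5, 14.3, 23.9, 26.9, 26.7 mm/h.
Σ(I−φ)·Δt = d  ⇒  (31.5+14.3+23.9+26.9+26.7 − 5φ)·1 = 82.7
φ = (123.3 − 82.7/1) / 5 = 8.12 mm/h.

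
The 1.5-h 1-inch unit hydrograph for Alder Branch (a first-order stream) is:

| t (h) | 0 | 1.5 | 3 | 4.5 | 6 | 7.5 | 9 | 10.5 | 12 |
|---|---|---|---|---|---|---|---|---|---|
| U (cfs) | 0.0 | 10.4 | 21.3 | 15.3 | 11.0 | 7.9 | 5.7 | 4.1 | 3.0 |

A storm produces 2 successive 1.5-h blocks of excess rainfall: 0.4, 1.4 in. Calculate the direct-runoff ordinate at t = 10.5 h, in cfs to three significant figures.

By discrete convolution, Q_j = Σ (P_i / 1 in) · U_{j−i}.
At t = 10.5 h (j=7): Q = (0.4/1)·4.1 + (1.4/1)·5.7 = 9.62 cfs.

Q ≈ 9.62 cfs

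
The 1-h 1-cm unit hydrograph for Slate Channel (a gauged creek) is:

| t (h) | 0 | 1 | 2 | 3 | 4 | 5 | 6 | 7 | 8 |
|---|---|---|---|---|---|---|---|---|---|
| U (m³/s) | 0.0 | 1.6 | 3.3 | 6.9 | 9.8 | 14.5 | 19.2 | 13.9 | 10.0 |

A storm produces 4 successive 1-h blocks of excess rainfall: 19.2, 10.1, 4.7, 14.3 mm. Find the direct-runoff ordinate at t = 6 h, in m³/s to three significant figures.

Q ≈ 66.0 m³/s

By discrete convolution, Q_j = Σ (P_i / 10 mm) · U_{j−i}.
At t = 6 h (j=6): Q = (19.2/10)·19.2 + (10.1/10)·14.5 + (4.7/10)·9.8 + (14.3/10)·6.9 = 66.0 m³/s.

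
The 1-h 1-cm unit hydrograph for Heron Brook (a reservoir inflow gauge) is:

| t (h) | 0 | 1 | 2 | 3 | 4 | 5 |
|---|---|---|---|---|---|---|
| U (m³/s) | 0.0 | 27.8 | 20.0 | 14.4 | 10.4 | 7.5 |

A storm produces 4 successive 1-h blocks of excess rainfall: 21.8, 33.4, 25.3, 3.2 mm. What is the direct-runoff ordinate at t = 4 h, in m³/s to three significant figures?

Q ≈ 130 m³/s

By discrete convolution, Q_j = Σ (P_i / 10 mm) · U_{j−i}.
At t = 4 h (j=4): Q = (21.8/10)·10.4 + (33.4/10)·14.4 + (25.3/10)·20.0 + (3.2/10)·27.8 = 130 m³/s.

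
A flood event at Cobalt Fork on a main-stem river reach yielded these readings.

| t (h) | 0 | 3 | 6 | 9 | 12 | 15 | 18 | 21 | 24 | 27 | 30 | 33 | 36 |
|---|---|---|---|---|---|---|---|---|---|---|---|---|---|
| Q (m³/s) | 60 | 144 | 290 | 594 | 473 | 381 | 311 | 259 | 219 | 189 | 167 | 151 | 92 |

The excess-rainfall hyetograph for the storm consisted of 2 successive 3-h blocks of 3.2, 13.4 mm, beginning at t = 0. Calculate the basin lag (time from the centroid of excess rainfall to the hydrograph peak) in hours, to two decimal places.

t_L ≈ 5.08 h

Centroid of excess rainfall: t_c = Σ P_i·t̄_i / ΣP_i = 3.9217 h (block centres at 1.5, 4.5 h).
Hydrograph peak occurs at t = 9 h, so basin lag t_L = 9 − 3.9217 = 5.08 h.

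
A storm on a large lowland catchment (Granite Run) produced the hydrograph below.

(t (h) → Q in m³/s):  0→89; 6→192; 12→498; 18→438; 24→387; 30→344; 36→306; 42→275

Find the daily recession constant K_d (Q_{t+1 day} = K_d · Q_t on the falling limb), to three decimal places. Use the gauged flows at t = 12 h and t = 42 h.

Between t = 12 h and t = 42 h the flow falls from 498 to 275 m³/s over 5×6 h = 30 h.
Per-interval ratio K = (275/498)^(1/5) = 0.8880; K_d = K^(24/6) = 0.622.

K_d ≈ 0.622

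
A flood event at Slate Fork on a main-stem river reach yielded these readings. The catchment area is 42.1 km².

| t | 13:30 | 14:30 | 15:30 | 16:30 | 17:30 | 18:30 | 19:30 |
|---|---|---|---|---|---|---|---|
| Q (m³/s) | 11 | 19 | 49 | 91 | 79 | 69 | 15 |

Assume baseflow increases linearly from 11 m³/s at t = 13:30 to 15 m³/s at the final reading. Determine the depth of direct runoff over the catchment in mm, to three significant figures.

d ≈ 20.7 mm

Direct runoff: 0.00, 7.33, 36.67, 78.00, 65.33, 54.67, 0.00 m³/s; ΣQ_DR = 242.0 m³/s.
V = ΣQ_DR · Δt = 242.0 × 3600 s = 8.712 × 10^5 m³.
Over A = 42.1 km², depth = V / A = 20.7 mm.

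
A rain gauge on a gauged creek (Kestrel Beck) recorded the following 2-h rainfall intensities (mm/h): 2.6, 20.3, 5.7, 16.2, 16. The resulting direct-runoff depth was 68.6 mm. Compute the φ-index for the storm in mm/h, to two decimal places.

Only the 3 blocks with intensity above φ contribute runoff: 20.3, 16.2, 16 mm/h.
Σ(I−φ)·Δt = d  ⇒  (20.3+16.2+16 − 3φ)·2 = 68.6
φ = (52.50 − 68.6/2) / 3 = 6.07 mm/h.

φ ≈ 6.07 mm/h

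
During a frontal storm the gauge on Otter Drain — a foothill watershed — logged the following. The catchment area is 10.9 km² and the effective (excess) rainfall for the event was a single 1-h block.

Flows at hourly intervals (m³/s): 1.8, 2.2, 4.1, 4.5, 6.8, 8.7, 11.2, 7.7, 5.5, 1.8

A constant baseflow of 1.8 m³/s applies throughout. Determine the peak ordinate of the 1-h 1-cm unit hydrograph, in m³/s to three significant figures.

Direct runoff: 0.0, 0.4, 2.3, 2.7, 5.0, 6.9, 9.4, 5.9, 3.7, 0.0 m³/s; ΣQ_DR = 36.30 m³/s, peak = 9.4 m³/s.
Runoff depth d = ΣQ_DR·Δt / A = 36.30 × 3600 / (10.9 km²) = 11.99 mm.
The 1-cm UH is the DRH scaled by (10 mm)/d, so U_p = 9.4 × 10/11.99 = 7.84 m³/s.

U_p ≈ 7.84 m³/s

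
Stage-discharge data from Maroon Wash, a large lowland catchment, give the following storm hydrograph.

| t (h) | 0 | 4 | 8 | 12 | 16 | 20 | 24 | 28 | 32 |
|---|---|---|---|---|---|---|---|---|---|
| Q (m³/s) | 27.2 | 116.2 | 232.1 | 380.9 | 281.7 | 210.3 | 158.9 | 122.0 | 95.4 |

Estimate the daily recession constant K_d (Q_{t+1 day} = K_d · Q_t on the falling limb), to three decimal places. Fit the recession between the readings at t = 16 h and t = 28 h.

K_d ≈ 0.188

Between t = 16 h and t = 28 h the flow falls from 281.7 to 122.0 m³/s over 3×4 h = 12 h.
Per-interval ratio K = (122.0/281.7)^(1/3) = 0.7566; K_d = K^(24/4) = 0.188.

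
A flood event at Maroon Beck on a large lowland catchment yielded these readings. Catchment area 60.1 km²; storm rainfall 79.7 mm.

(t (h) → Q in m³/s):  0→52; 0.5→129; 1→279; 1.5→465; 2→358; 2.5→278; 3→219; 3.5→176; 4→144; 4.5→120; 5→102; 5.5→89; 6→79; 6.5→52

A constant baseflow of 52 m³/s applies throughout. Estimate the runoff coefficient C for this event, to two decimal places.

C ≈ 0.68

ΣQ_DR = 1814 m³/s; V = ΣQ_DR·Δt = 3.265 × 10^6 m³.
Runoff depth d = V / A = 54.33 mm.
C = d / P = 54.33 / 79.7 = 0.68.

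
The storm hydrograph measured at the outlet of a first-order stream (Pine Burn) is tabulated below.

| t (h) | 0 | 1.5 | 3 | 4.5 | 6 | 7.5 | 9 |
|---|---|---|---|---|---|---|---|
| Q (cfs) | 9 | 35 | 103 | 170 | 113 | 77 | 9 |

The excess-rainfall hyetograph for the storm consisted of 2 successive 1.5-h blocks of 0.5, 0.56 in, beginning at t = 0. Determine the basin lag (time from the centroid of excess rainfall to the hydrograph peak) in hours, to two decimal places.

t_L ≈ 2.96 h

Centroid of excess rainfall: t_c = Σ P_i·t̄_i / ΣP_i = 1.5425 h (block centres at 0.75, 2.25 h).
Hydrograph peak occurs at t = 4.5 h, so basin lag t_L = 4.5 − 1.5425 = 2.96 h.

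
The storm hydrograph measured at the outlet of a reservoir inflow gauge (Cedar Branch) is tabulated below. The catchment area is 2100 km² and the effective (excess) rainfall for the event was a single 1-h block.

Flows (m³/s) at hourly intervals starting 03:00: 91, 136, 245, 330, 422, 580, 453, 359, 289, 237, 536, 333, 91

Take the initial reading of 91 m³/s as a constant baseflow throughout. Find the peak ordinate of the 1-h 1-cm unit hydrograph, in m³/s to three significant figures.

U_p ≈ 977 m³/s

Direct runoff: 0.0, 45.0, 154.0, 239.0, 331.0, 489.0, 362.0, 268.0, 198.0, 146.0, 445.0, 242.0, 0.0 m³/s; ΣQ_DR = 2919 m³/s, peak = 489.0 m³/s.
Runoff depth d = ΣQ_DR·Δt / A = 2919 × 3600 / (2100 km²) = 5.004 mm.
The 1-cm UH is the DRH scaled by (10 mm)/d, so U_p = 489.0 × 10/5.004 = 977 m³/s.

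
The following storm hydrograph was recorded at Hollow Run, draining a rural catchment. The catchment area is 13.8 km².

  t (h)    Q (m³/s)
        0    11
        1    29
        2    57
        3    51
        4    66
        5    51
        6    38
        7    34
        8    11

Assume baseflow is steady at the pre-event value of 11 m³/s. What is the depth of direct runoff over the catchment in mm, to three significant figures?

Direct runoff: 0.0, 18.0, 46.0, 40.0, 55.0, 40.0, 27.0, 23.0, 0.0 m³/s; ΣQ_DR = 249.0 m³/s.
V = ΣQ_DR · Δt = 249.0 × 3600 s = 8.964 × 10^5 m³.
Over A = 13.8 km², depth = V / A = 65.0 mm.

d ≈ 65.0 mm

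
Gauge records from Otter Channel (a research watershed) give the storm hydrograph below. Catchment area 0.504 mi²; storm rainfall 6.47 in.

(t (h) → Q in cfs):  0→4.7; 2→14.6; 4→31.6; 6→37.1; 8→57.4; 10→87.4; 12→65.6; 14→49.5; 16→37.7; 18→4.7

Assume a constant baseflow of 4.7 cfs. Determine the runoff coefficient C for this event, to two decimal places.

C ≈ 0.33

ΣQ_DR = 343.3 cfs; V = ΣQ_DR·Δt = 2.472 × 10^6 ft³.
Runoff depth d = V / A = 2.111 in.
C = d / P = 2.111 / 6.47 = 0.33.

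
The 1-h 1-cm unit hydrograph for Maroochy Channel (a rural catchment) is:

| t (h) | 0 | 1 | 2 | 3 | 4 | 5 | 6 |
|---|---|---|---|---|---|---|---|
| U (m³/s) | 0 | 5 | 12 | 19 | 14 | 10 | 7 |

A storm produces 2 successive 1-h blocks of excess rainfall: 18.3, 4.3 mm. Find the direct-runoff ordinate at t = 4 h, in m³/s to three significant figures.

By discrete convolution, Q_j = Σ (P_i / 10 mm) · U_{j−i}.
At t = 4 h (j=4): Q = (18.3/10)·14 + (4.3/10)·19 = 33.8 m³/s.

Q ≈ 33.8 m³/s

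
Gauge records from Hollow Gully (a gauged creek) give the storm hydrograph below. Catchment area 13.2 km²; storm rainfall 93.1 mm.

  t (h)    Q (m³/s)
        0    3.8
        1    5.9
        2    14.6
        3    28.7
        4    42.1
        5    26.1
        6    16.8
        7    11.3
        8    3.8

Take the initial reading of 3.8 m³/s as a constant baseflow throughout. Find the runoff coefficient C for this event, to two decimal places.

C ≈ 0.35

ΣQ_DR = 118.9 m³/s; V = ΣQ_DR·Δt = 4.280 × 10^5 m³.
Runoff depth d = V / A = 32.43 mm.
C = d / P = 32.43 / 93.1 = 0.35.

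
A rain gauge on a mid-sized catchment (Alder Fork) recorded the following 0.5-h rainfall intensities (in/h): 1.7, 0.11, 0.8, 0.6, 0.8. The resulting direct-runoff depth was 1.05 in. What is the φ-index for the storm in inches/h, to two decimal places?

Only the 4 blocks with intensity above φ contribute runoff: 1.7, 0.8, 0.6, 0.8 in/h.
Σ(I−φ)·Δt = d  ⇒  (1.7+0.8+0.6+0.8 − 4φ)·0.5 = 1.05
φ = (3.900 − 1.05/0.5) / 4 = 0.45 in/h.

φ ≈ 0.45 in/h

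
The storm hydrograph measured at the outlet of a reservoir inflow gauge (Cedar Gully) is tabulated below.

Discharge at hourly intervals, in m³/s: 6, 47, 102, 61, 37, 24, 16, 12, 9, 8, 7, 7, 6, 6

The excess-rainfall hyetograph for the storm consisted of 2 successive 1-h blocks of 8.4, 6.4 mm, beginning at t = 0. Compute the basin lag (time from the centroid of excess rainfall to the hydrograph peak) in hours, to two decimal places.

t_L ≈ 1.07 h

Centroid of excess rainfall: t_c = Σ P_i·t̄_i / ΣP_i = 0.9324 h (block centres at 0.5, 1.5 h).
Hydrograph peak occurs at t = 2 h, so basin lag t_L = 2 − 0.9324 = 1.07 h.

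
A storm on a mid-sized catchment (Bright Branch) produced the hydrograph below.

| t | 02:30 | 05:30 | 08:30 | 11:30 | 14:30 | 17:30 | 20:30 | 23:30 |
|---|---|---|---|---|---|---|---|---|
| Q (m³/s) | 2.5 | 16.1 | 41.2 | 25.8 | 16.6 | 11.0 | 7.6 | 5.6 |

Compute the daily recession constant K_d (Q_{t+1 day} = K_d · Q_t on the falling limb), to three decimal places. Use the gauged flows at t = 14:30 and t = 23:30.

Between t = 14:30 and t = 23:30 the flow falls from 16.6 to 5.6 m³/s over 3×3 h = 9 h.
Per-interval ratio K = (5.6/16.6)^(1/3) = 0.6961; K_d = K^(24/3) = 0.055.

K_d ≈ 0.055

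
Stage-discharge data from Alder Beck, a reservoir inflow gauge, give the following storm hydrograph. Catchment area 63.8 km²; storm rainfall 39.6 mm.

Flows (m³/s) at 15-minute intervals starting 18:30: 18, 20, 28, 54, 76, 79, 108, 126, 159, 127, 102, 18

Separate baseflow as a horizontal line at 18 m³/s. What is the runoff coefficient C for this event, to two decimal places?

ΣQ_DR = 699.0 m³/s; V = ΣQ_DR·Δt = 6.291 × 10^5 m³.
Runoff depth d = V / A = 9.861 mm.
C = d / P = 9.861 / 39.6 = 0.25.

C ≈ 0.25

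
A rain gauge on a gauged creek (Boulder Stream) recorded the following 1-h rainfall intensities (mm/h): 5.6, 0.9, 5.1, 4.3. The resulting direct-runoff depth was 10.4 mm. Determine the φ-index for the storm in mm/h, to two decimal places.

φ ≈ 1.53 mm/h

Only the 3 blocks with intensity above φ contribute runoff: 5.6, 5.1, 4.3 mm/h.
Σ(I−φ)·Δt = d  ⇒  (5.6+5.1+4.3 − 3φ)·1 = 10.4
φ = (15.00 − 10.4/1) / 3 = 1.53 mm/h.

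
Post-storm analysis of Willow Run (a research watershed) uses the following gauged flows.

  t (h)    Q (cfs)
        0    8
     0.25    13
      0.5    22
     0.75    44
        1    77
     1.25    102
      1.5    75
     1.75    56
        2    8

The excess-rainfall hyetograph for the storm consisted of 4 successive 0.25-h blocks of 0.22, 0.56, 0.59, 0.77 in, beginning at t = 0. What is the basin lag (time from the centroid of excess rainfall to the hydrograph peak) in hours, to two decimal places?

Centroid of excess rainfall: t_c = Σ P_i·t̄_i / ΣP_i = 0.5981 h (block centres at 0.125, 0.375, 0.625, 0.875 h).
Hydrograph peak occurs at t = 1.25 h, so basin lag t_L = 1.25 − 0.5981 = 0.65 h.

t_L ≈ 0.65 h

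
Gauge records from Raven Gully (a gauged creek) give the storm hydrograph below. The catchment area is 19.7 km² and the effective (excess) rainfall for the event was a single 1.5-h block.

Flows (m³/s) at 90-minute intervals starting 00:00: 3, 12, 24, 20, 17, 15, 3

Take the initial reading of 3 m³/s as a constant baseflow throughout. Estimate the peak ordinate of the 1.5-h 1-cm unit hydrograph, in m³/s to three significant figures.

U_p ≈ 10.5 m³/s

Direct runoff: 0.0, 9.0, 21.0, 17.0, 14.0, 12.0, 0.0 m³/s; ΣQ_DR = 73.00 m³/s, peak = 21.0 m³/s.
Runoff depth d = ΣQ_DR·Δt / A = 73.00 × 5400 / (19.7 km²) = 20.01 mm.
The 1-cm UH is the DRH scaled by (10 mm)/d, so U_p = 21.0 × 10/20.01 = 10.5 m³/s.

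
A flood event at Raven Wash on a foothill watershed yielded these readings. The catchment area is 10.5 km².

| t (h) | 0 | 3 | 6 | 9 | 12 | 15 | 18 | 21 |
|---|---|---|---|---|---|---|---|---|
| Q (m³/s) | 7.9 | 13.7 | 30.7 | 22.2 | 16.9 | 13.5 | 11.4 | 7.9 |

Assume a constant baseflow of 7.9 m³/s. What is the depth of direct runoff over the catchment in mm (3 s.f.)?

Direct runoff: 0.0, 5.8, 22.8, 14.3, 9.0, 5.6, 3.5, 0.0 m³/s; ΣQ_DR = 61.00 m³/s.
V = ΣQ_DR · Δt = 61.00 × 10800 s = 6.588 × 10^5 m³.
Over A = 10.5 km², depth = V / A = 62.7 mm.

d ≈ 62.7 mm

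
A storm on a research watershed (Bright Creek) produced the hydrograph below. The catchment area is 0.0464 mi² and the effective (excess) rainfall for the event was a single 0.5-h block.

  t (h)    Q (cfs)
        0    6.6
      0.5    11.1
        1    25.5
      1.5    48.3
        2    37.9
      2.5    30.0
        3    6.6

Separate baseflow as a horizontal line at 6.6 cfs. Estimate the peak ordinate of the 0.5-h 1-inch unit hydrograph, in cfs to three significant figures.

Direct runoff: 0.0, 4.5, 18.9, 41.7, 31.3, 23.4, 0.0 cfs; ΣQ_DR = 119.8 cfs, peak = 41.7 cfs.
Runoff depth d = ΣQ_DR·Δt / A = 119.8 × 1800 / (0.0464 mi²) = 2.000 in.
The 1-inch UH is the DRH scaled by (1 in)/d, so U_p = 41.7 × 1/2.000 = 20.8 cfs.

U_p ≈ 20.8 cfs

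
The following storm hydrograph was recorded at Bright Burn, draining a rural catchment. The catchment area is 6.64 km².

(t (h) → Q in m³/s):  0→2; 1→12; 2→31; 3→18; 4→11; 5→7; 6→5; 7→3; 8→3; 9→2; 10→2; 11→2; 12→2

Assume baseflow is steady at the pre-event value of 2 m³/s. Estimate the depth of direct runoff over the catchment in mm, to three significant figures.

Direct runoff: 0.0, 10.0, 29.0, 16.0, 9.0, 5.0, 3.0, 1.0, 1.0, 0.0, 0.0, 0.0, 0.0 m³/s; ΣQ_DR = 74.00 m³/s.
V = ΣQ_DR · Δt = 74.00 × 3600 s = 2.664 × 10^5 m³.
Over A = 6.64 km², depth = V / A = 40.1 mm.

d ≈ 40.1 mm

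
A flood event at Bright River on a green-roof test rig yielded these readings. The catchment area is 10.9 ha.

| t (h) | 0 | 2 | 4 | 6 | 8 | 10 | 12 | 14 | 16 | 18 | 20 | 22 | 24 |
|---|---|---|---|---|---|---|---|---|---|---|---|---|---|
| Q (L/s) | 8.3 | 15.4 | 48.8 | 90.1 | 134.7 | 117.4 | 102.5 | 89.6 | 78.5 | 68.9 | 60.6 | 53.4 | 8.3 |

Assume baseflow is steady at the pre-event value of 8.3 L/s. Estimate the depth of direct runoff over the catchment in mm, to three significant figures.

d ≈ 50.8 mm

Direct runoff: 0.0, 7.1, 40.5, 81.8, 126.4, 109.1, 94.2, 81.3, 70.2, 60.6, 52.3, 45.1, 0.0 L/s; ΣQ_DR = 768.6 L/s.
V = ΣQ_DR · Δt = 768.6 × 7200 s = 5.534 × 10^6 L.
Over A = 10.9 ha, depth = V / A = 50.8 mm.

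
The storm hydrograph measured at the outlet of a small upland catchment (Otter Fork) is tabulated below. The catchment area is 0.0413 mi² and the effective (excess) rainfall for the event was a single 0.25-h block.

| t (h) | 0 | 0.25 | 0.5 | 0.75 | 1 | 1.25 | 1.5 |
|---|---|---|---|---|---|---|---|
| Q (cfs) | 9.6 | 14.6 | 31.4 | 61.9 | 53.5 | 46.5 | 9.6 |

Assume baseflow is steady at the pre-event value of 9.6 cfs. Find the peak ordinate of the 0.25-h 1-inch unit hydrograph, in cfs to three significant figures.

Direct runoff: 0.0, 5.0, 21.8, 52.3, 43.9, 36.9, 0.0 cfs; ΣQ_DR = 159.9 cfs, peak = 52.3 cfs.
Runoff depth d = ΣQ_DR·Δt / A = 159.9 × 900 / (0.0413 mi²) = 1.500 in.
The 1-inch UH is the DRH scaled by (1 in)/d, so U_p = 52.3 × 1/1.500 = 34.9 cfs.

U_p ≈ 34.9 cfs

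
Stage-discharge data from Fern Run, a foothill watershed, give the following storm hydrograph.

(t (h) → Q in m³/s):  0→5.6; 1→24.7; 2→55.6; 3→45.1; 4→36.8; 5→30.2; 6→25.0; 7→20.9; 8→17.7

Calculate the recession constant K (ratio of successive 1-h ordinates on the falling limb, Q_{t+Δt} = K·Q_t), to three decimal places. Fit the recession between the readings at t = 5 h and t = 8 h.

Using the recession-limb readings at t = 5 h and t = 8 h: Q falls from 30.2 to 17.7 m³/s over 3 intervals.
K = (Q₂/Q₁)^(1/3) = (17.7/30.2)^(1/3) = 0.837.

K ≈ 0.837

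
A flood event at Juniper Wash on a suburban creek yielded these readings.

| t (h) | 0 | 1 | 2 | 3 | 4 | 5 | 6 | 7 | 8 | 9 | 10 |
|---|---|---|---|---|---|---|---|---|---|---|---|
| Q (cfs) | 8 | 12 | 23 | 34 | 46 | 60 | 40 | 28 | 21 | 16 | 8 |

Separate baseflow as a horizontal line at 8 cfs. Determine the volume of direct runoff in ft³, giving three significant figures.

V ≈ 7.49 × 10^5 ft³

Direct-runoff ordinates (Q − Q_b): 0.0, 4.0, 15.0, 26.0, 38.0, 52.0, 32.0, 20.0, 13.0, 8.0, 0.0 cfs.
ΣQ_DR = 208.0 cfs.
With Δt = 1 h = 3600 s, V = ΣQ_DR · Δt = 208.0 × 3600 = 7.49 × 10^5 ft³.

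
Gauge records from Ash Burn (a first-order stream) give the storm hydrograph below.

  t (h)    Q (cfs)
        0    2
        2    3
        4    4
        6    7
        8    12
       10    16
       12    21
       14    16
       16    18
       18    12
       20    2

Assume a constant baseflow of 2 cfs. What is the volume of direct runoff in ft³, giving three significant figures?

Direct-runoff ordinates (Q − Q_b): 0.0, 1.0, 2.0, 5.0, 10.0, 14.0, 19.0, 14.0, 16.0, 10.0, 0.0 cfs.
ΣQ_DR = 91.00 cfs.
With Δt = 2 h = 7200 s, V = ΣQ_DR · Δt = 91.00 × 7200 = 6.55 × 10^5 ft³.

V ≈ 6.55 × 10^5 ft³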